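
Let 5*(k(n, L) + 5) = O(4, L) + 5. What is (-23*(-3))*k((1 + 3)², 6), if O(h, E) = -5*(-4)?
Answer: 0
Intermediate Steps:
O(h, E) = 20
k(n, L) = 0 (k(n, L) = -5 + (20 + 5)/5 = -5 + (⅕)*25 = -5 + 5 = 0)
(-23*(-3))*k((1 + 3)², 6) = -23*(-3)*0 = 69*0 = 0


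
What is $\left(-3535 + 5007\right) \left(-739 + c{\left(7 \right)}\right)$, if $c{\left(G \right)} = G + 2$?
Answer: $-1074560$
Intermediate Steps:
$c{\left(G \right)} = 2 + G$
$\left(-3535 + 5007\right) \left(-739 + c{\left(7 \right)}\right) = \left(-3535 + 5007\right) \left(-739 + \left(2 + 7\right)\right) = 1472 \left(-739 + 9\right) = 1472 \left(-730\right) = -1074560$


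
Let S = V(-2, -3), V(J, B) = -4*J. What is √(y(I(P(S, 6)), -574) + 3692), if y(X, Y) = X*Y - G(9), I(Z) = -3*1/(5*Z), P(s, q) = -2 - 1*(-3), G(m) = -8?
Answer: √101110/5 ≈ 63.596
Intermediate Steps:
S = 8 (S = -4*(-2) = 8)
P(s, q) = 1 (P(s, q) = -2 + 3 = 1)
I(Z) = -3/(5*Z) (I(Z) = -3*1/(5*Z) = -3/(5*Z))
y(X, Y) = 8 + X*Y (y(X, Y) = X*Y - 1*(-8) = X*Y + 8 = 8 + X*Y)
√(y(I(P(S, 6)), -574) + 3692) = √((8 - ⅗/1*(-574)) + 3692) = √((8 - ⅗*1*(-574)) + 3692) = √((8 - ⅗*(-574)) + 3692) = √((8 + 1722/5) + 3692) = √(1762/5 + 3692) = √(20222/5) = √101110/5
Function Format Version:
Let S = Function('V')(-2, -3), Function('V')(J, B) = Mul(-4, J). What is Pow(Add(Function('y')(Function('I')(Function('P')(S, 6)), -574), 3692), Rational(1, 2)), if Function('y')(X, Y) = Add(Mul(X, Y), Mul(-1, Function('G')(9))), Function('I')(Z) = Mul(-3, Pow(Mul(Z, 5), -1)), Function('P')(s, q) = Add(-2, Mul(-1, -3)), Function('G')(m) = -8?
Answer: Mul(Rational(1, 5), Pow(101110, Rational(1, 2))) ≈ 63.596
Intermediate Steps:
S = 8 (S = Mul(-4, -2) = 8)
Function('P')(s, q) = 1 (Function('P')(s, q) = Add(-2, 3) = 1)
Function('I')(Z) = Mul(Rational(-3, 5), Pow(Z, -1)) (Function('I')(Z) = Mul(-3, Pow(Mul(5, Z), -1)) = Mul(-3, Mul(Rational(1, 5), Pow(Z, -1))) = Mul(Rational(-3, 5), Pow(Z, -1)))
Function('y')(X, Y) = Add(8, Mul(X, Y)) (Function('y')(X, Y) = Add(Mul(X, Y), Mul(-1, -8)) = Add(Mul(X, Y), 8) = Add(8, Mul(X, Y)))
Pow(Add(Function('y')(Function('I')(Function('P')(S, 6)), -574), 3692), Rational(1, 2)) = Pow(Add(Add(8, Mul(Mul(Rational(-3, 5), Pow(1, -1)), -574)), 3692), Rational(1, 2)) = Pow(Add(Add(8, Mul(Mul(Rational(-3, 5), 1), -574)), 3692), Rational(1, 2)) = Pow(Add(Add(8, Mul(Rational(-3, 5), -574)), 3692), Rational(1, 2)) = Pow(Add(Add(8, Rational(1722, 5)), 3692), Rational(1, 2)) = Pow(Add(Rational(1762, 5), 3692), Rational(1, 2)) = Pow(Rational(20222, 5), Rational(1, 2)) = Mul(Rational(1, 5), Pow(101110, Rational(1, 2)))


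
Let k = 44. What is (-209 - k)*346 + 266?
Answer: -87272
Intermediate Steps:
(-209 - k)*346 + 266 = (-209 - 1*44)*346 + 266 = (-209 - 44)*346 + 266 = -253*346 + 266 = -87538 + 266 = -87272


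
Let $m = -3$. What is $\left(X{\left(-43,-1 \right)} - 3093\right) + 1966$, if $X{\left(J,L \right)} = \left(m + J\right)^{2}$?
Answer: $989$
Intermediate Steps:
$X{\left(J,L \right)} = \left(-3 + J\right)^{2}$
$\left(X{\left(-43,-1 \right)} - 3093\right) + 1966 = \left(\left(-3 - 43\right)^{2} - 3093\right) + 1966 = \left(\left(-46\right)^{2} - 3093\right) + 1966 = \left(2116 - 3093\right) + 1966 = -977 + 1966 = 989$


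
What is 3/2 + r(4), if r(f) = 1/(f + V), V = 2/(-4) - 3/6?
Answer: 11/6 ≈ 1.8333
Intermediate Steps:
V = -1 (V = 2*(-¼) - 3*⅙ = -½ - ½ = -1)
r(f) = 1/(-1 + f) (r(f) = 1/(f - 1) = 1/(-1 + f))
3/2 + r(4) = 3/2 + 1/(-1 + 4) = 3*(½) + 1/3 = 3/2 + ⅓ = 11/6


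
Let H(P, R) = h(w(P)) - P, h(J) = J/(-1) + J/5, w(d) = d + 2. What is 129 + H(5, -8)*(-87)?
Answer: 5256/5 ≈ 1051.2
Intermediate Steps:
w(d) = 2 + d
h(J) = -4*J/5 (h(J) = J*(-1) + J*(1/5) = -J + J/5 = -4*J/5)
H(P, R) = -8/5 - 9*P/5 (H(P, R) = -4*(2 + P)/5 - P = (-8/5 - 4*P/5) - P = -8/5 - 9*P/5)
129 + H(5, -8)*(-87) = 129 + (-8/5 - 9/5*5)*(-87) = 129 + (-8/5 - 9)*(-87) = 129 - 53/5*(-87) = 129 + 4611/5 = 5256/5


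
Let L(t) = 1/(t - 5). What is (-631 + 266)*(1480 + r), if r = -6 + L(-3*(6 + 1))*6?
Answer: -6993035/13 ≈ -5.3793e+5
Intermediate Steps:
L(t) = 1/(-5 + t)
r = -81/13 (r = -6 + 6/(-5 - 3*(6 + 1)) = -6 + 6/(-5 - 3*7) = -6 + 6/(-5 - 21) = -6 + 6/(-26) = -6 - 1/26*6 = -6 - 3/13 = -81/13 ≈ -6.2308)
(-631 + 266)*(1480 + r) = (-631 + 266)*(1480 - 81/13) = -365*19159/13 = -6993035/13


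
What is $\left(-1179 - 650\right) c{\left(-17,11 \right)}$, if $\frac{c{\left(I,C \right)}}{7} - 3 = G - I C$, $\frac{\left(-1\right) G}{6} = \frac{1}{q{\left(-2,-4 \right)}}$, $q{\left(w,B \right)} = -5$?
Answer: $- \frac{12239668}{5} \approx -2.4479 \cdot 10^{6}$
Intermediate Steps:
$G = \frac{6}{5}$ ($G = - \frac{6}{-5} = \left(-6\right) \left(- \frac{1}{5}\right) = \frac{6}{5} \approx 1.2$)
$c{\left(I,C \right)} = \frac{147}{5} - 7 C I$ ($c{\left(I,C \right)} = 21 + 7 \left(\frac{6}{5} - I C\right) = 21 + 7 \left(\frac{6}{5} - C I\right) = 21 - \left(- \frac{42}{5} + 7 C I\right) = \frac{147}{5} - 7 C I$)
$\left(-1179 - 650\right) c{\left(-17,11 \right)} = \left(-1179 - 650\right) \left(\frac{147}{5} - 77 \left(-17\right)\right) = - 1829 \left(\frac{147}{5} + 1309\right) = \left(-1829\right) \frac{6692}{5} = - \frac{12239668}{5}$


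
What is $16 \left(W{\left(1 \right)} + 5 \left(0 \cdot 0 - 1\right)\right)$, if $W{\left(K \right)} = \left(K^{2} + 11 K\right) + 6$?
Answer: $208$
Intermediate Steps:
$W{\left(K \right)} = 6 + K^{2} + 11 K$
$16 \left(W{\left(1 \right)} + 5 \left(0 \cdot 0 - 1\right)\right) = 16 \left(\left(6 + 1^{2} + 11 \cdot 1\right) + 5 \left(0 \cdot 0 - 1\right)\right) = 16 \left(\left(6 + 1 + 11\right) + 5 \left(0 - 1\right)\right) = 16 \left(18 + 5 \left(-1\right)\right) = 16 \left(18 - 5\right) = 16 \cdot 13 = 208$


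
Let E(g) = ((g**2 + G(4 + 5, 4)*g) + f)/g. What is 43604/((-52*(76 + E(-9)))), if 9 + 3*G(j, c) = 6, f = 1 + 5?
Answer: -32703/2548 ≈ -12.835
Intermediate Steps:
f = 6
G(j, c) = -1 (G(j, c) = -3 + (1/3)*6 = -3 + 2 = -1)
E(g) = (6 + g**2 - g)/g (E(g) = ((g**2 - g) + 6)/g = (6 + g**2 - g)/g)
43604/((-52*(76 + E(-9)))) = 43604/((-52*(76 + (-1 - 9 + 6/(-9))))) = 43604/((-52*(76 + (-1 - 9 + 6*(-1/9))))) = 43604/((-52*(76 + (-1 - 9 - 2/3)))) = 43604/((-52*(76 - 32/3))) = 43604/((-52*196/3)) = 43604/(-10192/3) = 43604*(-3/10192) = -32703/2548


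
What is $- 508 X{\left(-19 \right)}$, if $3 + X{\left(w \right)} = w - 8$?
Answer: $15240$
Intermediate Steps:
$X{\left(w \right)} = -11 + w$ ($X{\left(w \right)} = -3 + \left(w - 8\right) = -3 + \left(-8 + w\right) = -11 + w$)
$- 508 X{\left(-19 \right)} = - 508 \left(-11 - 19\right) = \left(-508\right) \left(-30\right) = 15240$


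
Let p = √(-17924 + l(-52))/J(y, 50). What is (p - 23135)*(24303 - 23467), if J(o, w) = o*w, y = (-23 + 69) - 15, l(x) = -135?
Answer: -19340860 + 418*I*√18059/775 ≈ -1.9341e+7 + 72.481*I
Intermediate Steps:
y = 31 (y = 46 - 15 = 31)
p = I*√18059/1550 (p = √(-17924 - 135)/((31*50)) = √(-18059)/1550 = (I*√18059)*(1/1550) = I*√18059/1550 ≈ 0.086699*I)
(p - 23135)*(24303 - 23467) = (I*√18059/1550 - 23135)*(24303 - 23467) = (-23135 + I*√18059/1550)*836 = -19340860 + 418*I*√18059/775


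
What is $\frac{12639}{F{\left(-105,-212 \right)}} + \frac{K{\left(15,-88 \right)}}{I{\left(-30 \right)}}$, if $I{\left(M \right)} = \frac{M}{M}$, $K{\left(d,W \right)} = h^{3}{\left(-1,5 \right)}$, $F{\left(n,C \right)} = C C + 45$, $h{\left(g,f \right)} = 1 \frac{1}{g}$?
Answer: $- \frac{32350}{44989} \approx -0.71906$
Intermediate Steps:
$h{\left(g,f \right)} = \frac{1}{g}$
$F{\left(n,C \right)} = 45 + C^{2}$ ($F{\left(n,C \right)} = C^{2} + 45 = 45 + C^{2}$)
$K{\left(d,W \right)} = -1$ ($K{\left(d,W \right)} = \left(\frac{1}{-1}\right)^{3} = \left(-1\right)^{3} = -1$)
$I{\left(M \right)} = 1$
$\frac{12639}{F{\left(-105,-212 \right)}} + \frac{K{\left(15,-88 \right)}}{I{\left(-30 \right)}} = \frac{12639}{45 + \left(-212\right)^{2}} - 1^{-1} = \frac{12639}{45 + 44944} - 1 = \frac{12639}{44989} - 1 = - \frac{32350}{44989}$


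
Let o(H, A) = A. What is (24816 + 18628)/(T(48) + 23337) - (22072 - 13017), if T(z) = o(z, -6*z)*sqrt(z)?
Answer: -543825482723/60070473 + 5560832*sqrt(3)/60070473 ≈ -9053.0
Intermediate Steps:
T(z) = -6*z**(3/2) (T(z) = (-6*z)*sqrt(z) = -6*z**(3/2))
(24816 + 18628)/(T(48) + 23337) - (22072 - 13017) = (24816 + 18628)/(-1152*sqrt(3) + 23337) - (22072 - 13017) = 43444/(-1152*sqrt(3) + 23337) - 1*9055 = 43444/(-1152*sqrt(3) + 23337) - 9055 = 43444/(23337 - 1152*sqrt(3)) - 9055 = -9055 + 43444/(23337 - 1152*sqrt(3))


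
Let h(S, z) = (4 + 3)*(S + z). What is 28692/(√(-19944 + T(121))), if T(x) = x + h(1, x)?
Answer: -9564*I*√18969/6323 ≈ -208.32*I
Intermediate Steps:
h(S, z) = 7*S + 7*z (h(S, z) = 7*(S + z) = 7*S + 7*z)
T(x) = 7 + 8*x (T(x) = x + (7*1 + 7*x) = x + (7 + 7*x) = 7 + 8*x)
28692/(√(-19944 + T(121))) = 28692/(√(-19944 + (7 + 8*121))) = 28692/(√(-19944 + (7 + 968))) = 28692/(√(-19944 + 975)) = 28692/(√(-18969)) = 28692/((I*√18969)) = 28692*(-I*√18969/18969) = -9564*I*√18969/6323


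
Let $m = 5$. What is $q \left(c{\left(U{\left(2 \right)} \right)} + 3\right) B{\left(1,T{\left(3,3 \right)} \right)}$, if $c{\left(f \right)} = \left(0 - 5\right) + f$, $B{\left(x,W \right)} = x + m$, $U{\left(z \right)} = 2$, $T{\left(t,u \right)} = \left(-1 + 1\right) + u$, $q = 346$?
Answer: $0$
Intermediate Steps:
$T{\left(t,u \right)} = u$ ($T{\left(t,u \right)} = 0 + u = u$)
$B{\left(x,W \right)} = 5 + x$ ($B{\left(x,W \right)} = x + 5 = 5 + x$)
$c{\left(f \right)} = -5 + f$
$q \left(c{\left(U{\left(2 \right)} \right)} + 3\right) B{\left(1,T{\left(3,3 \right)} \right)} = 346 \left(\left(-5 + 2\right) + 3\right) \left(5 + 1\right) = 346 \left(-3 + 3\right) 6 = 346 \cdot 0 \cdot 6 = 346 \cdot 0 = 0$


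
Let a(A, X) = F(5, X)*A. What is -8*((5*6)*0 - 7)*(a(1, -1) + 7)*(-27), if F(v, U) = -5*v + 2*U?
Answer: 30240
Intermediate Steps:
a(A, X) = A*(-25 + 2*X) (a(A, X) = (-5*5 + 2*X)*A = (-25 + 2*X)*A = A*(-25 + 2*X))
-8*((5*6)*0 - 7)*(a(1, -1) + 7)*(-27) = -8*((5*6)*0 - 7)*(1*(-25 + 2*(-1)) + 7)*(-27) = -8*(30*0 - 7)*(1*(-25 - 2) + 7)*(-27) = -8*(0 - 7)*(1*(-27) + 7)*(-27) = -(-56)*(-27 + 7)*(-27) = -(-56)*(-20)*(-27) = -8*140*(-27) = -1120*(-27) = 30240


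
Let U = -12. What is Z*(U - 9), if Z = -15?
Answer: 315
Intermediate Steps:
Z*(U - 9) = -15*(-12 - 9) = -15*(-21) = 315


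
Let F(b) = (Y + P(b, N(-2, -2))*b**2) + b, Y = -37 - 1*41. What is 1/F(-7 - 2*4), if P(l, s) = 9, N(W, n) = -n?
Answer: 1/1932 ≈ 0.00051760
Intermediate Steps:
Y = -78 (Y = -37 - 41 = -78)
F(b) = -78 + b + 9*b**2 (F(b) = (-78 + 9*b**2) + b = -78 + b + 9*b**2)
1/F(-7 - 2*4) = 1/(-78 + (-7 - 2*4) + 9*(-7 - 2*4)**2) = 1/(-78 + (-7 - 8) + 9*(-7 - 8)**2) = 1/(-78 - 15 + 9*(-15)**2) = 1/(-78 - 15 + 9*225) = 1/(-78 - 15 + 2025) = 1/1932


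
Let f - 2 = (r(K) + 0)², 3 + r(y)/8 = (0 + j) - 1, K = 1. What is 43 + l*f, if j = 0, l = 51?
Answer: 52369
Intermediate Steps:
r(y) = -32 (r(y) = -24 + 8*((0 + 0) - 1) = -24 + 8*(0 - 1) = -24 + 8*(-1) = -24 - 8 = -32)
f = 1026 (f = 2 + (-32 + 0)² = 2 + (-32)² = 2 + 1024 = 1026)
43 + l*f = 43 + 51*1026 = 43 + 52326 = 52369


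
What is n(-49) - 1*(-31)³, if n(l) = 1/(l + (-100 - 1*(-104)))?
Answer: 1340594/45 ≈ 29791.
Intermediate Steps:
n(l) = 1/(4 + l) (n(l) = 1/(l + (-100 + 104)) = 1/(l + 4) = 1/(4 + l))
n(-49) - 1*(-31)³ = 1/(4 - 49) - 1*(-31)³ = 1/(-45) - 1*(-29791) = -1/45 + 29791 = 1340594/45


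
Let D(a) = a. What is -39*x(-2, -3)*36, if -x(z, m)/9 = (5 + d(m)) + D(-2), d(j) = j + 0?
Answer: 0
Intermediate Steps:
d(j) = j
x(z, m) = -27 - 9*m (x(z, m) = -9*((5 + m) - 2) = -9*(3 + m) = -27 - 9*m)
-39*x(-2, -3)*36 = -39*(-27 - 9*(-3))*36 = -39*(-27 + 27)*36 = -39*0*36 = 0*36 = 0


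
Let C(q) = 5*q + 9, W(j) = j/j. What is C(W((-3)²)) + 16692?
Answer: 16706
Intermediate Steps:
W(j) = 1
C(q) = 9 + 5*q
C(W((-3)²)) + 16692 = (9 + 5*1) + 16692 = (9 + 5) + 16692 = 14 + 16692 = 16706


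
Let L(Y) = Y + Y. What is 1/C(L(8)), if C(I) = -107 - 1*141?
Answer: -1/248 ≈ -0.0040323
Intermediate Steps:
L(Y) = 2*Y
C(I) = -248 (C(I) = -107 - 141 = -248)
1/C(L(8)) = 1/(-248) = -1/248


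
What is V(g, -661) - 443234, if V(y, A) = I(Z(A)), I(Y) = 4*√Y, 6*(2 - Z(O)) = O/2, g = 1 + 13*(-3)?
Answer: -443234 + 2*√2055/3 ≈ -4.4320e+5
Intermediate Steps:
g = -38 (g = 1 - 39 = -38)
Z(O) = 2 - O/12 (Z(O) = 2 - O/(6*2) = 2 - O/12)
V(y, A) = 4*√(2 - A/12)
V(g, -661) - 443234 = 2*√(72 - 3*(-661))/3 - 443234 = 2*√(72 + 1983)/3 - 443234 = 2*√2055/3 - 443234 = -443234 + 2*√2055/3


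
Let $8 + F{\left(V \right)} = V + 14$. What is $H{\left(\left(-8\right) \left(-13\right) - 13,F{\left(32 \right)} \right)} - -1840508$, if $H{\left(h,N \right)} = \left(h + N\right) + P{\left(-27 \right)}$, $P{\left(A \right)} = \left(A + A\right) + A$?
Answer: $1840556$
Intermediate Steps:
$F{\left(V \right)} = 6 + V$ ($F{\left(V \right)} = -8 + \left(V + 14\right) = -8 + \left(14 + V\right) = 6 + V$)
$P{\left(A \right)} = 3 A$ ($P{\left(A \right)} = 2 A + A = 3 A$)
$H{\left(h,N \right)} = -81 + N + h$ ($H{\left(h,N \right)} = \left(h + N\right) + 3 \left(-27\right) = \left(N + h\right) - 81 = -81 + N + h$)
$H{\left(\left(-8\right) \left(-13\right) - 13,F{\left(32 \right)} \right)} - -1840508 = \left(-81 + \left(6 + 32\right) - -91\right) - -1840508 = \left(-81 + 38 + \left(104 - 13\right)\right) + 1840508 = \left(-81 + 38 + 91\right) + 1840508 = 48 + 1840508 = 1840556$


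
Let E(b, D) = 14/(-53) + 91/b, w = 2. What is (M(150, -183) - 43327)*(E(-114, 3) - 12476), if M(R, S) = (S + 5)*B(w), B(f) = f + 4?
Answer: 3346779716345/6042 ≈ 5.5392e+8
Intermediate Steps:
B(f) = 4 + f
M(R, S) = 30 + 6*S (M(R, S) = (S + 5)*(4 + 2) = (5 + S)*6 = 30 + 6*S)
E(b, D) = -14/53 + 91/b (E(b, D) = 14*(-1/53) + 91/b = -14/53 + 91/b)
(M(150, -183) - 43327)*(E(-114, 3) - 12476) = ((30 + 6*(-183)) - 43327)*((-14/53 + 91/(-114)) - 12476) = ((30 - 1098) - 43327)*((-14/53 + 91*(-1/114)) - 12476) = (-1068 - 43327)*((-14/53 - 91/114) - 12476) = -44395*(-6419/6042 - 12476) = -44395*(-75386411/6042) = 3346779716345/6042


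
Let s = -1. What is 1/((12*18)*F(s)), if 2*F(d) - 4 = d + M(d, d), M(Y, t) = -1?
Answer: 1/216 ≈ 0.0046296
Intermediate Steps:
F(d) = 3/2 + d/2 (F(d) = 2 + (d - 1)/2 = 2 + (-1 + d)/2 = 2 + (-½ + d/2) = 3/2 + d/2)
1/((12*18)*F(s)) = 1/((12*18)*(3/2 + (½)*(-1))) = 1/(216*(3/2 - ½)) = 1/(216*1) = 1/216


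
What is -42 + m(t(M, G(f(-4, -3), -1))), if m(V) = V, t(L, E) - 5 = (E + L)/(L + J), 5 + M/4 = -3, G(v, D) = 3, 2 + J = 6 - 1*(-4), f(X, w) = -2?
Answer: -859/24 ≈ -35.792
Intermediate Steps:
J = 8 (J = -2 + (6 - 1*(-4)) = -2 + (6 + 4) = -2 + 10 = 8)
M = -32 (M = -20 + 4*(-3) = -20 - 12 = -32)
t(L, E) = 5 + (E + L)/(8 + L) (t(L, E) = 5 + (E + L)/(L + 8) = 5 + (E + L)/(8 + L))
-42 + m(t(M, G(f(-4, -3), -1))) = -42 + (40 + 3 + 6*(-32))/(8 - 32) = -42 + (40 + 3 - 192)/(-24) = -42 - 1/24*(-149) = -42 + 149/24 = -859/24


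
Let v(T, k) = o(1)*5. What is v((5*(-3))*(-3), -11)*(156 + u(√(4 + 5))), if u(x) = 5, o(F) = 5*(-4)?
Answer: -16100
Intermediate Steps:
o(F) = -20
v(T, k) = -100 (v(T, k) = -20*5 = -100)
v((5*(-3))*(-3), -11)*(156 + u(√(4 + 5))) = -100*(156 + 5) = -100*161 = -16100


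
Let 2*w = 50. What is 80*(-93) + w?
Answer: -7415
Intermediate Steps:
w = 25 (w = (1/2)*50 = 25)
80*(-93) + w = 80*(-93) + 25 = -7440 + 25 = -7415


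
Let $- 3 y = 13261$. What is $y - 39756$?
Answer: $- \frac{132529}{3} \approx -44176.0$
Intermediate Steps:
$y = - \frac{13261}{3}$ ($y = \left(- \frac{1}{3}\right) 13261 = - \frac{13261}{3} \approx -4420.3$)
$y - 39756 = - \frac{13261}{3} - 39756 = - \frac{132529}{3}$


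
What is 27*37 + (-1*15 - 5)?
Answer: 979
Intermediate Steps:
27*37 + (-1*15 - 5) = 999 + (-15 - 5) = 999 - 20 = 979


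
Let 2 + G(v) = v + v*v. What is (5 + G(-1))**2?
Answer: 9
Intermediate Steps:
G(v) = -2 + v + v**2 (G(v) = -2 + (v + v*v) = -2 + (v + v**2) = -2 + v + v**2)
(5 + G(-1))**2 = (5 + (-2 - 1 + (-1)**2))**2 = (5 + (-2 - 1 + 1))**2 = (5 - 2)**2 = 3**2 = 9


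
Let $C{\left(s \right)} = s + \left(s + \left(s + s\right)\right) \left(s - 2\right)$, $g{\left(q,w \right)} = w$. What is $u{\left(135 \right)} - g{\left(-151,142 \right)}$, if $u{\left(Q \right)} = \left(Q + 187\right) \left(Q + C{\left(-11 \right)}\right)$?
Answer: $177924$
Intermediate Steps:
$C{\left(s \right)} = s + 3 s \left(-2 + s\right)$ ($C{\left(s \right)} = s + \left(s + 2 s\right) \left(-2 + s\right) = s + 3 s \left(-2 + s\right)$)
$u{\left(Q \right)} = \left(187 + Q\right) \left(418 + Q\right)$ ($u{\left(Q \right)} = \left(Q + 187\right) \left(Q - 11 \left(-5 + 3 \left(-11\right)\right)\right) = \left(187 + Q\right) \left(Q - 11 \left(-5 - 33\right)\right) = \left(187 + Q\right) \left(Q - -418\right) = \left(187 + Q\right) \left(Q + 418\right) = \left(187 + Q\right) \left(418 + Q\right)$)
$u{\left(135 \right)} - g{\left(-151,142 \right)} = \left(78166 + 135^{2} + 605 \cdot 135\right) - 142 = \left(78166 + 18225 + 81675\right) - 142 = 178066 - 142 = 177924$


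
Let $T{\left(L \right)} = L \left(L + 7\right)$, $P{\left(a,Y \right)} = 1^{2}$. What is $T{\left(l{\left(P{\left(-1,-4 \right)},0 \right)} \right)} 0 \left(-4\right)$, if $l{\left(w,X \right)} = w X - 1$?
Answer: $0$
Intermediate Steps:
$P{\left(a,Y \right)} = 1$
$l{\left(w,X \right)} = -1 + X w$ ($l{\left(w,X \right)} = X w - 1 = -1 + X w$)
$T{\left(L \right)} = L \left(7 + L\right)$
$T{\left(l{\left(P{\left(-1,-4 \right)},0 \right)} \right)} 0 \left(-4\right) = \left(-1 + 0 \cdot 1\right) \left(7 + \left(-1 + 0 \cdot 1\right)\right) 0 \left(-4\right) = \left(-1 + 0\right) \left(7 + \left(-1 + 0\right)\right) 0 \left(-4\right) = - (7 - 1) 0 \left(-4\right) = \left(-1\right) 6 \cdot 0 \left(-4\right) = \left(-6\right) 0 \left(-4\right) = 0 \left(-4\right) = 0$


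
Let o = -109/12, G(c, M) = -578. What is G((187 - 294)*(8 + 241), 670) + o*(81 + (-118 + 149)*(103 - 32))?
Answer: -127837/6 ≈ -21306.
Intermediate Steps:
o = -109/12 (o = -109*1/12 = -109/12 ≈ -9.0833)
G((187 - 294)*(8 + 241), 670) + o*(81 + (-118 + 149)*(103 - 32)) = -578 - 109*(81 + (-118 + 149)*(103 - 32))/12 = -578 - 109*(81 + 31*71)/12 = -578 - 109*(81 + 2201)/12 = -578 - 109/12*2282 = -578 - 124369/6 = -127837/6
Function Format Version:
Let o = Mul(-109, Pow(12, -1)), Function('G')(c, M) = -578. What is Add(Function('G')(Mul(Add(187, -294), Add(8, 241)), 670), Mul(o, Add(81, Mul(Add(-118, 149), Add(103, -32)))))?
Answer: Rational(-127837, 6) ≈ -21306.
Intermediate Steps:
o = Rational(-109, 12) (o = Mul(-109, Rational(1, 12)) = Rational(-109, 12) ≈ -9.0833)
Add(Function('G')(Mul(Add(187, -294), Add(8, 241)), 670), Mul(o, Add(81, Mul(Add(-118, 149), Add(103, -32))))) = Add(-578, Mul(Rational(-109, 12), Add(81, Mul(Add(-118, 149), Add(103, -32))))) = Add(-578, Mul(Rational(-109, 12), Add(81, Mul(31, 71)))) = Add(-578, Mul(Rational(-109, 12), Add(81, 2201))) = Add(-578, Mul(Rational(-109, 12), 2282)) = Add(-578, Rational(-124369, 6)) = Rational(-127837, 6)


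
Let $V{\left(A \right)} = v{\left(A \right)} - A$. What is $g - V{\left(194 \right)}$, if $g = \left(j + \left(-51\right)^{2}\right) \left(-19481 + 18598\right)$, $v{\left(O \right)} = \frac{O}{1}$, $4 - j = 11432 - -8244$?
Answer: $15073693$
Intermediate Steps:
$j = -19672$ ($j = 4 - \left(11432 - -8244\right) = 4 - \left(11432 + 8244\right) = 4 - 19676 = -19672$)
$v{\left(O \right)} = O$ ($v{\left(O \right)} = O 1 = O$)
$V{\left(A \right)} = 0$ ($V{\left(A \right)} = A - A = 0$)
$g = 15073693$ ($g = \left(-19672 + \left(-51\right)^{2}\right) \left(-19481 + 18598\right) = \left(-19672 + 2601\right) \left(-883\right) = \left(-17071\right) \left(-883\right) = 15073693$)
$g - V{\left(194 \right)} = 15073693 - 0 = 15073693 + 0 = 15073693$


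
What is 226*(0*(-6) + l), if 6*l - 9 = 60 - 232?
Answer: -18419/3 ≈ -6139.7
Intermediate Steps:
l = -163/6 (l = 3/2 + (60 - 232)/6 = 3/2 + (⅙)*(-172) = 3/2 - 86/3 = -163/6 ≈ -27.167)
226*(0*(-6) + l) = 226*(0*(-6) - 163/6) = 226*(0 - 163/6) = 226*(-163/6) = -18419/3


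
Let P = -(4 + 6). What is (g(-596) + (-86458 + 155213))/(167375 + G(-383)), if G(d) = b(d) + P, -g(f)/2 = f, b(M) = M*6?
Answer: 69947/165067 ≈ 0.42375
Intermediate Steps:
P = -10 (P = -1*10 = -10)
b(M) = 6*M
g(f) = -2*f
G(d) = -10 + 6*d (G(d) = 6*d - 10 = -10 + 6*d)
(g(-596) + (-86458 + 155213))/(167375 + G(-383)) = (-2*(-596) + (-86458 + 155213))/(167375 + (-10 + 6*(-383))) = (1192 + 68755)/(167375 + (-10 - 2298)) = 69947/(167375 - 2308) = 69947/165067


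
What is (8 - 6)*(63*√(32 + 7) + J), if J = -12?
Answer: -24 + 126*√39 ≈ 762.87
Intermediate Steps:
(8 - 6)*(63*√(32 + 7) + J) = (8 - 6)*(63*√(32 + 7) - 12) = 2*(63*√39 - 12) = 2*(-12 + 63*√39) = -24 + 126*√39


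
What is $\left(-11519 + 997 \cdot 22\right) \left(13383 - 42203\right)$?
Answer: $-300160300$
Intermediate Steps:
$\left(-11519 + 997 \cdot 22\right) \left(13383 - 42203\right) = \left(-11519 + 21934\right) \left(-28820\right) = 10415 \left(-28820\right) = -300160300$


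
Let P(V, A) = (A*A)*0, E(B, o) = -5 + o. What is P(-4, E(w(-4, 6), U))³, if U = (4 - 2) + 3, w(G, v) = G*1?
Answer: 0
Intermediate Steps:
w(G, v) = G
U = 5 (U = 2 + 3 = 5)
P(V, A) = 0 (P(V, A) = A²*0 = 0)
P(-4, E(w(-4, 6), U))³ = 0³ = 0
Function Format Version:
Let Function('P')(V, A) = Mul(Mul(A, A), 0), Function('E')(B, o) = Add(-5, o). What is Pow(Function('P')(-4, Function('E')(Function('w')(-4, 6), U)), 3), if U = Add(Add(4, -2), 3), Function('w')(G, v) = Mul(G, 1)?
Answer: 0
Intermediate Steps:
Function('w')(G, v) = G
U = 5 (U = Add(2, 3) = 5)
Function('P')(V, A) = 0 (Function('P')(V, A) = Mul(Pow(A, 2), 0) = 0)
Pow(Function('P')(-4, Function('E')(Function('w')(-4, 6), U)), 3) = Pow(0, 3) = 0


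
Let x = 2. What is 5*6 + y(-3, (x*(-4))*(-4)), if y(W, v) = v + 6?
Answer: 68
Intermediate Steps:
y(W, v) = 6 + v
5*6 + y(-3, (x*(-4))*(-4)) = 5*6 + (6 + (2*(-4))*(-4)) = 30 + (6 - 8*(-4)) = 30 + (6 + 32) = 30 + 38 = 68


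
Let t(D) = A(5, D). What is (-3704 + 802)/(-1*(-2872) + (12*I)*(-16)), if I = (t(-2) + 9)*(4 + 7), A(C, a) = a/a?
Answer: 1451/9124 ≈ 0.15903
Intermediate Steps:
A(C, a) = 1
t(D) = 1
I = 110 (I = (1 + 9)*(4 + 7) = 10*11 = 110)
(-3704 + 802)/(-1*(-2872) + (12*I)*(-16)) = (-3704 + 802)/(-1*(-2872) + (12*110)*(-16)) = -2902/(2872 + 1320*(-16)) = -2902/(2872 - 21120) = -2902/(-18248) = -2902*(-1/18248) = 1451/9124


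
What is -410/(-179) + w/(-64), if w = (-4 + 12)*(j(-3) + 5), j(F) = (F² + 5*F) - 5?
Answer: 2177/716 ≈ 3.0405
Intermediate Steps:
j(F) = -5 + F² + 5*F
w = -48 (w = (-4 + 12)*((-5 + (-3)² + 5*(-3)) + 5) = 8*((-5 + 9 - 15) + 5) = 8*(-11 + 5) = 8*(-6) = -48)
-410/(-179) + w/(-64) = -410/(-179) - 48/(-64) = -410*(-1/179) - 48*(-1/64) = 410/179 + ¾ = 2177/716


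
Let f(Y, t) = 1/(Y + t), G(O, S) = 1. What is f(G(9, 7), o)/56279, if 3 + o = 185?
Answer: 1/10299057 ≈ 9.7096e-8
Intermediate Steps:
o = 182 (o = -3 + 185 = 182)
f(G(9, 7), o)/56279 = 1/((1 + 182)*56279) = (1/56279)/183 = (1/183)*(1/56279) = 1/10299057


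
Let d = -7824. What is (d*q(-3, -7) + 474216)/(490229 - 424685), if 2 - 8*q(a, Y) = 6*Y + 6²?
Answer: 19433/2731 ≈ 7.1157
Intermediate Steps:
q(a, Y) = -17/4 - 3*Y/4 (q(a, Y) = ¼ - (6*Y + 6²)/8 = ¼ - (6*Y + 36)/8 = ¼ - (36 + 6*Y)/8 = ¼ + (-9/2 - 3*Y/4) = -17/4 - 3*Y/4)
(d*q(-3, -7) + 474216)/(490229 - 424685) = (-7824*(-17/4 - ¾*(-7)) + 474216)/(490229 - 424685) = (-7824*(-17/4 + 21/4) + 474216)/65544 = (-7824*1 + 474216)*(1/65544) = (-7824 + 474216)*(1/65544) = 466392*(1/65544) = 19433/2731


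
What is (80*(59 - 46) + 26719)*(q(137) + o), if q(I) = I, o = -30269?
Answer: -836434188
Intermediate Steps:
(80*(59 - 46) + 26719)*(q(137) + o) = (80*(59 - 46) + 26719)*(137 - 30269) = (80*13 + 26719)*(-30132) = (1040 + 26719)*(-30132) = 27759*(-30132) = -836434188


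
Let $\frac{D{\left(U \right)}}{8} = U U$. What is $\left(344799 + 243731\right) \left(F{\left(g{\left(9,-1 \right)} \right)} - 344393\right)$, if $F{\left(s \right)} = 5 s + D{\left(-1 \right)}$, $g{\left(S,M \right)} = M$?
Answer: $-202683846700$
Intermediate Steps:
$D{\left(U \right)} = 8 U^{2}$ ($D{\left(U \right)} = 8 U U = 8 U^{2}$)
$F{\left(s \right)} = 8 + 5 s$ ($F{\left(s \right)} = 5 s + 8 \left(-1\right)^{2} = 5 s + 8 \cdot 1 = 5 s + 8 = 8 + 5 s$)
$\left(344799 + 243731\right) \left(F{\left(g{\left(9,-1 \right)} \right)} - 344393\right) = \left(344799 + 243731\right) \left(\left(8 + 5 \left(-1\right)\right) - 344393\right) = 588530 \left(\left(8 - 5\right) - 344393\right) = 588530 \left(3 - 344393\right) = 588530 \left(-344390\right) = -202683846700$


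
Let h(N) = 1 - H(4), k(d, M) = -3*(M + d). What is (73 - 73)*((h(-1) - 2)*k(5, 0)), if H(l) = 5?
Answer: 0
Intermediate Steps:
k(d, M) = -3*M - 3*d
h(N) = -4 (h(N) = 1 - 1*5 = 1 - 5 = -4)
(73 - 73)*((h(-1) - 2)*k(5, 0)) = (73 - 73)*((-4 - 2)*(-3*0 - 3*5)) = 0*(-6*(0 - 15)) = 0*(-6*(-15)) = 0*90 = 0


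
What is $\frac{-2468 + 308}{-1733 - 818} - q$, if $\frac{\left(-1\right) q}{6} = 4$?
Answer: $\frac{63384}{2551} \approx 24.847$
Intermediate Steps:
$q = -24$ ($q = \left(-6\right) 4 = -24$)
$\frac{-2468 + 308}{-1733 - 818} - q = \frac{-2468 + 308}{-1733 - 818} - -24 = - \frac{2160}{-2551} + 24 = \left(-2160\right) \left(- \frac{1}{2551}\right) + 24 = \frac{2160}{2551} + 24 = \frac{63384}{2551}$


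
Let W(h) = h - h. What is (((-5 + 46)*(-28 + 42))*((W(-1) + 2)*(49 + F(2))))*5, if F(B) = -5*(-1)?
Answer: 309960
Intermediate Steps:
F(B) = 5
W(h) = 0
(((-5 + 46)*(-28 + 42))*((W(-1) + 2)*(49 + F(2))))*5 = (((-5 + 46)*(-28 + 42))*((0 + 2)*(49 + 5)))*5 = ((41*14)*(2*54))*5 = (574*108)*5 = 61992*5 = 309960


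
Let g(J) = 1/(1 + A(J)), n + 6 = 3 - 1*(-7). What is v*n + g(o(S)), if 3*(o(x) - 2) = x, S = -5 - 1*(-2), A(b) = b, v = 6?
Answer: 49/2 ≈ 24.500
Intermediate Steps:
S = -3 (S = -5 + 2 = -3)
o(x) = 2 + x/3
n = 4 (n = -6 + (3 - 1*(-7)) = -6 + (3 + 7) = -6 + 10 = 4)
g(J) = 1/(1 + J)
v*n + g(o(S)) = 6*4 + 1/(1 + (2 + (⅓)*(-3))) = 24 + 1/(1 + (2 - 1)) = 24 + 1/(1 + 1) = 24 + 1/2 = 24 + ½ = 49/2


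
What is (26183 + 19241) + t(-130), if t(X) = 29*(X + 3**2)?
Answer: 41915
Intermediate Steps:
t(X) = 261 + 29*X (t(X) = 29*(X + 9) = 29*(9 + X) = 261 + 29*X)
(26183 + 19241) + t(-130) = (26183 + 19241) + (261 + 29*(-130)) = 45424 + (261 - 3770) = 45424 - 3509 = 41915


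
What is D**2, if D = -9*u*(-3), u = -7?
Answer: 35721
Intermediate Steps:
D = -189 (D = -9*(-7)*(-3) = 63*(-3) = -189)
D**2 = (-189)**2 = 35721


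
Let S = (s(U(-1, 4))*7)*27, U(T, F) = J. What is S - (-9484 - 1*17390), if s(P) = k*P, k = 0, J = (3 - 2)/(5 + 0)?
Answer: 26874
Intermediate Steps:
J = 1/5 ≈ 0.20000
U(T, F) = 1/5
s(P) = 0 (s(P) = 0*P = 0)
S = 0 (S = (0*7)*27 = 0*27 = 0)
S - (-9484 - 1*17390) = 0 - (-9484 - 1*17390) = 0 - (-9484 - 17390) = 0 - 1*(-26874) = 0 + 26874 = 26874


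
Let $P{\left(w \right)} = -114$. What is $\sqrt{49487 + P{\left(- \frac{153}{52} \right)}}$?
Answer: $\sqrt{49373} \approx 222.2$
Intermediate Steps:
$\sqrt{49487 + P{\left(- \frac{153}{52} \right)}} = \sqrt{49487 - 114} = \sqrt{49373}$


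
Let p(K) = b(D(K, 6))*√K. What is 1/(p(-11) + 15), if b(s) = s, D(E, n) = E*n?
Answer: 5/16047 + 22*I*√11/16047 ≈ 0.00031158 + 0.004547*I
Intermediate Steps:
p(K) = 6*K^(3/2) (p(K) = (K*6)*√K = (6*K)*√K = 6*K^(3/2))
1/(p(-11) + 15) = 1/(6*(-11)^(3/2) + 15) = 1/(6*(-11*I*√11) + 15) = 1/(-66*I*√11 + 15) = 1/(15 - 66*I*√11)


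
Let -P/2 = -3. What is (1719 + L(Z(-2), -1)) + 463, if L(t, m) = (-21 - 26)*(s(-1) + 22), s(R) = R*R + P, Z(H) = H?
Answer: 819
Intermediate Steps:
P = 6 (P = -2*(-3) = 6)
s(R) = 6 + R² (s(R) = R*R + 6 = R² + 6 = 6 + R²)
L(t, m) = -1363 (L(t, m) = (-21 - 26)*((6 + (-1)²) + 22) = -47*((6 + 1) + 22) = -47*(7 + 22) = -47*29 = -1363)
(1719 + L(Z(-2), -1)) + 463 = (1719 - 1363) + 463 = 356 + 463 = 819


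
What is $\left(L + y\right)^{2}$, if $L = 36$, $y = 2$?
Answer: $1444$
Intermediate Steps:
$\left(L + y\right)^{2} = \left(36 + 2\right)^{2} = 38^{2} = 1444$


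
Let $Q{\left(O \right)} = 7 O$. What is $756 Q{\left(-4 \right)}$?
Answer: $-21168$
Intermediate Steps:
$756 Q{\left(-4 \right)} = 756 \cdot 7 \left(-4\right) = 756 \left(-28\right) = -21168$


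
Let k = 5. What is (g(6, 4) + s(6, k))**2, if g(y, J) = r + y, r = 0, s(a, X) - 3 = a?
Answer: 225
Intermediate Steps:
s(a, X) = 3 + a
g(y, J) = y (g(y, J) = 0 + y = y)
(g(6, 4) + s(6, k))**2 = (6 + (3 + 6))**2 = (6 + 9)**2 = 15**2 = 225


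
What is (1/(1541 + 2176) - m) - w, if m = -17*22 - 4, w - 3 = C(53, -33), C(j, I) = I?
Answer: 1516537/3717 ≈ 408.00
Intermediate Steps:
w = -30 (w = 3 - 33 = -30)
m = -378 (m = -374 - 4 = -378)
(1/(1541 + 2176) - m) - w = (1/(1541 + 2176) - 1*(-378)) - 1*(-30) = (1/3717 + 378) + 30 = 1405027/3717 + 30 = 1516537/3717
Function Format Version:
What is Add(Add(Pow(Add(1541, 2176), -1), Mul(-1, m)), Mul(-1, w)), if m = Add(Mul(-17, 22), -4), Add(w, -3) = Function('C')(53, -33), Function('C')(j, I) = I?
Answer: Rational(1516537, 3717) ≈ 408.00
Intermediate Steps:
w = -30 (w = Add(3, -33) = -30)
m = -378 (m = Add(-374, -4) = -378)
Add(Add(Pow(Add(1541, 2176), -1), Mul(-1, m)), Mul(-1, w)) = Add(Add(Pow(Add(1541, 2176), -1), Mul(-1, -378)), Mul(-1, -30)) = Add(Add(Pow(3717, -1), 378), 30) = Add(Add(Rational(1, 3717), 378), 30) = Add(Rational(1405027, 3717), 30) = Rational(1516537, 3717)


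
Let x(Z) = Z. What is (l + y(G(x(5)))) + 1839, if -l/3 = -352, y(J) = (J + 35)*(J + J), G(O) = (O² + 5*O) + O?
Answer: 12795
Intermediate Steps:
G(O) = O² + 6*O
y(J) = 2*J*(35 + J) (y(J) = (35 + J)*(2*J) = 2*J*(35 + J))
l = 1056 (l = -3*(-352) = 1056)
(l + y(G(x(5)))) + 1839 = (1056 + 2*(5*(6 + 5))*(35 + 5*(6 + 5))) + 1839 = (1056 + 2*(5*11)*(35 + 5*11)) + 1839 = (1056 + 2*55*(35 + 55)) + 1839 = (1056 + 2*55*90) + 1839 = (1056 + 9900) + 1839 = 10956 + 1839 = 12795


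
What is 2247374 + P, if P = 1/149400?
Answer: 335757675601/149400 ≈ 2.2474e+6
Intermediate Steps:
P = 1/149400 ≈ 6.6934e-6
2247374 + P = 2247374 + 1/149400 = 335757675601/149400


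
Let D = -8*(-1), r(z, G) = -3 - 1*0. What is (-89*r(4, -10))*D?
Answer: 2136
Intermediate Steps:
r(z, G) = -3 (r(z, G) = -3 + 0 = -3)
D = 8
(-89*r(4, -10))*D = -89*(-3)*8 = 267*8 = 2136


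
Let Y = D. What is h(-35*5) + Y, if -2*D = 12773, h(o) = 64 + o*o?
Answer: 48605/2 ≈ 24303.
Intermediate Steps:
h(o) = 64 + o²
D = -12773/2 (D = -½*12773 = -12773/2 ≈ -6386.5)
Y = -12773/2 ≈ -6386.5
h(-35*5) + Y = (64 + (-35*5)²) - 12773/2 = (64 + (-175)²) - 12773/2 = (64 + 30625) - 12773/2 = 30689 - 12773/2 = 48605/2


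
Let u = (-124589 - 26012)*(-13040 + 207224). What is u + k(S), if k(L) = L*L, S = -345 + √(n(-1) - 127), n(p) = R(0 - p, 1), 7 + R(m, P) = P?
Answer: -29244304584 + (345 - I*√133)² ≈ -2.9244e+10 - 7957.5*I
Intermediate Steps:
R(m, P) = -7 + P
n(p) = -6 (n(p) = -7 + 1 = -6)
u = -29244304584 (u = -150601*194184 = -29244304584)
S = -345 + I*√133 (S = -345 + √(-6 - 127) = -345 + √(-133) = -345 + I*√133 ≈ -345.0 + 11.533*I)
k(L) = L²
u + k(S) = -29244304584 + (-345 + I*√133)²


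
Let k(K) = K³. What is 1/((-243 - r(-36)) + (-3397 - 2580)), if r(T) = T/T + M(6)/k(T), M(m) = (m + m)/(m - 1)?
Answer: -19440/120936239 ≈ -0.00016075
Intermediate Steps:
M(m) = 2*m/(-1 + m) (M(m) = (2*m)/(-1 + m) = 2*m/(-1 + m))
r(T) = 1 + 12/(5*T³) (r(T) = T/T + (2*6/(-1 + 6))/(T³) = 1 + (2*6/5)/T³ = 1 + (2*6*(⅕))/T³ = 1 + 12/(5*T³))
1/((-243 - r(-36)) + (-3397 - 2580)) = 1/((-243 - (1 + (12/5)/(-36)³)) + (-3397 - 2580)) = 1/((-243 - (1 + (12/5)*(-1/46656))) - 5977) = 1/((-243 - (1 - 1/19440)) - 5977) = 1/((-243 - 1*19439/19440) - 5977) = 1/((-243 - 19439/19440) - 5977) = 1/(-4743359/19440 - 5977) = 1/(-120936239/19440) = -19440/120936239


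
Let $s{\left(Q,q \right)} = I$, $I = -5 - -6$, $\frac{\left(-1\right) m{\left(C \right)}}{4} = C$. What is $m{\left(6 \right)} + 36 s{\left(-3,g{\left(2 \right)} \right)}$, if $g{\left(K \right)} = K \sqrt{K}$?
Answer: $12$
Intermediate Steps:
$g{\left(K \right)} = K^{\frac{3}{2}}$
$m{\left(C \right)} = - 4 C$
$I = 1$ ($I = -5 + 6 = 1$)
$s{\left(Q,q \right)} = 1$
$m{\left(6 \right)} + 36 s{\left(-3,g{\left(2 \right)} \right)} = \left(-4\right) 6 + 36 \cdot 1 = -24 + 36 = 12$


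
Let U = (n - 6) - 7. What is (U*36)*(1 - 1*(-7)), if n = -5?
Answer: -5184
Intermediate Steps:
U = -18 (U = (-5 - 6) - 7 = -11 - 7 = -18)
(U*36)*(1 - 1*(-7)) = (-18*36)*(1 - 1*(-7)) = -648*(1 + 7) = -648*8 = -5184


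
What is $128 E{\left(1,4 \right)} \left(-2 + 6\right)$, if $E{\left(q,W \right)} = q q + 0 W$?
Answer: $512$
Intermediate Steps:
$E{\left(q,W \right)} = q^{2}$ ($E{\left(q,W \right)} = q^{2} + 0 = q^{2}$)
$128 E{\left(1,4 \right)} \left(-2 + 6\right) = 128 \cdot 1^{2} \left(-2 + 6\right) = 128 \cdot 1 \cdot 4 = 128 \cdot 4 = 512$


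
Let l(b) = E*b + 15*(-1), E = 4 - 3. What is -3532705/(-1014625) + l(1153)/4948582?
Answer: 1748303501756/502095501175 ≈ 3.4820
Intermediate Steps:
E = 1
l(b) = -15 + b (l(b) = 1*b + 15*(-1) = b - 15 = -15 + b)
-3532705/(-1014625) + l(1153)/4948582 = -3532705/(-1014625) + (-15 + 1153)/4948582 = -3532705*(-1/1014625) + 1138*(1/4948582) = 706541/202925 + 569/2474291 = 1748303501756/502095501175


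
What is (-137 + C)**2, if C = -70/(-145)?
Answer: 15673681/841 ≈ 18637.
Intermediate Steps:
C = 14/29 (C = -70*(-1/145) = 14/29 ≈ 0.48276)
(-137 + C)**2 = (-137 + 14/29)**2 = (-3959/29)**2 = 15673681/841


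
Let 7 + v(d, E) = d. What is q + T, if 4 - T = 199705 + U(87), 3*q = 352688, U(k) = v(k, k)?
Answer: -246655/3 ≈ -82218.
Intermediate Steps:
v(d, E) = -7 + d
U(k) = -7 + k
q = 352688/3 (q = (⅓)*352688 = 352688/3 ≈ 1.1756e+5)
T = -199781 (T = 4 - (199705 + (-7 + 87)) = 4 - (199705 + 80) = 4 - 1*199785 = 4 - 199785 = -199781)
q + T = 352688/3 - 199781 = -246655/3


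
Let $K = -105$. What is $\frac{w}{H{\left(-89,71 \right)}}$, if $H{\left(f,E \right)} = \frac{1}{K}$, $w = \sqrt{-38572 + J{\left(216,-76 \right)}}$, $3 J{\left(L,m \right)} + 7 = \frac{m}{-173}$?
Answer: $- \frac{35 i \sqrt{10390381557}}{173} \approx - 20622.0 i$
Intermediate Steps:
$J{\left(L,m \right)} = - \frac{7}{3} - \frac{m}{519}$ ($J{\left(L,m \right)} = - \frac{7}{3} + \frac{m \frac{1}{-173}}{3} = - \frac{7}{3} + \frac{m \left(- \frac{1}{173}\right)}{3} = - \frac{7}{3} + \frac{\left(- \frac{1}{173}\right) m}{3} = - \frac{7}{3} - \frac{m}{519}$)
$w = \frac{i \sqrt{10390381557}}{519}$ ($w = \sqrt{-38572 - \frac{1135}{519}} = \sqrt{- \frac{20020003}{519}} = \frac{i \sqrt{10390381557}}{519} \approx 196.4 i$)
$H{\left(f,E \right)} = - \frac{1}{105}$ ($H{\left(f,E \right)} = \frac{1}{-105} = - \frac{1}{105}$)
$\frac{w}{H{\left(-89,71 \right)}} = \frac{\frac{1}{519} i \sqrt{10390381557}}{- \frac{1}{105}} = \frac{i \sqrt{10390381557}}{519} \left(-105\right) = - \frac{35 i \sqrt{10390381557}}{173}$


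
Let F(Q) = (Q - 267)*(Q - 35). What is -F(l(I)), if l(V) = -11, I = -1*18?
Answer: -12788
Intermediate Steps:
I = -18
F(Q) = (-267 + Q)*(-35 + Q)
-F(l(I)) = -(9345 + (-11)² - 302*(-11)) = -(9345 + 121 + 3322) = -1*12788 = -12788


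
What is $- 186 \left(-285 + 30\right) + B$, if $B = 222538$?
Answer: $269968$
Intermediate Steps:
$- 186 \left(-285 + 30\right) + B = - 186 \left(-285 + 30\right) + 222538 = \left(-186\right) \left(-255\right) + 222538 = 47430 + 222538 = 269968$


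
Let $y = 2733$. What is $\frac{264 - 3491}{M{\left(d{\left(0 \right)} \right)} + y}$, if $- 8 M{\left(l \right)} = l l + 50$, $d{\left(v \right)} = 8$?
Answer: $- \frac{12908}{10875} \approx -1.1869$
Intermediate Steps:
$M{\left(l \right)} = - \frac{25}{4} - \frac{l^{2}}{8}$ ($M{\left(l \right)} = - \frac{l l + 50}{8} = - \frac{l^{2} + 50}{8} = - \frac{50 + l^{2}}{8} = - \frac{25}{4} - \frac{l^{2}}{8}$)
$\frac{264 - 3491}{M{\left(d{\left(0 \right)} \right)} + y} = \frac{264 - 3491}{\left(- \frac{25}{4} - \frac{8^{2}}{8}\right) + 2733} = - \frac{3227}{\left(- \frac{25}{4} - 8\right) + 2733} = - \frac{3227}{- \frac{57}{4} + 2733} = - \frac{3227}{\frac{10875}{4}} = \left(-3227\right) \frac{4}{10875} = - \frac{12908}{10875}$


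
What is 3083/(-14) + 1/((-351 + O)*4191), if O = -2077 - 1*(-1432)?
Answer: -6434584801/29219652 ≈ -220.21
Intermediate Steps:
O = -645 (O = -2077 + 1432 = -645)
3083/(-14) + 1/((-351 + O)*4191) = 3083/(-14) + 1/(-351 - 645*4191) = 3083*(-1/14) + (1/4191)/(-996) = -3083/14 - 1/996*1/4191 = -3083/14 - 1/4174236 = -6434584801/29219652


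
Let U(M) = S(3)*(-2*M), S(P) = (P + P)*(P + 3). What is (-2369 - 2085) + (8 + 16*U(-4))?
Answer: 162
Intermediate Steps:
S(P) = 2*P*(3 + P) (S(P) = (2*P)*(3 + P) = 2*P*(3 + P))
U(M) = -72*M (U(M) = (2*3*(3 + 3))*(-2*M) = (2*3*6)*(-2*M) = 36*(-2*M) = -72*M)
(-2369 - 2085) + (8 + 16*U(-4)) = (-2369 - 2085) + (8 + 16*(-72*(-4))) = -4454 + (8 + 16*288) = -4454 + (8 + 4608) = -4454 + 4616 = 162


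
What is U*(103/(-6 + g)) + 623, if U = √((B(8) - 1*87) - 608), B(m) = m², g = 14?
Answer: 623 + 103*I*√631/8 ≈ 623.0 + 323.42*I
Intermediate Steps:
U = I*√631 (U = √((8² - 1*87) - 608) = √((64 - 87) - 608) = √(-23 - 608) = √(-631) = I*√631 ≈ 25.12*I)
U*(103/(-6 + g)) + 623 = (I*√631)*(103/(-6 + 14)) + 623 = (I*√631)*(103/8) + 623 = 103*I*√631/8 + 623 = 623 + 103*I*√631/8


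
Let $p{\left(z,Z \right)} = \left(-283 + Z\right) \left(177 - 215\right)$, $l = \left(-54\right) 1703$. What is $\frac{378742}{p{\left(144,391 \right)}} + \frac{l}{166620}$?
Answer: $- \frac{2645141837}{28492020} \approx -92.838$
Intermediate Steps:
$l = -91962$
$p{\left(z,Z \right)} = 10754 - 38 Z$ ($p{\left(z,Z \right)} = \left(-283 + Z\right) \left(-38\right) = 10754 - 38 Z$)
$\frac{378742}{p{\left(144,391 \right)}} + \frac{l}{166620} = \frac{378742}{10754 - 14858} - \frac{91962}{166620} = \frac{378742}{10754 - 14858} - \frac{15327}{27770} = \frac{378742}{-4104} - \frac{15327}{27770} = 378742 \left(- \frac{1}{4104}\right) - \frac{15327}{27770} = - \frac{189371}{2052} - \frac{15327}{27770} = - \frac{2645141837}{28492020}$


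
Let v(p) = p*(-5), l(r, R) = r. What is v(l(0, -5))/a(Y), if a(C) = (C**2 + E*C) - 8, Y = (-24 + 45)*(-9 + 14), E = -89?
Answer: 0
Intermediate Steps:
v(p) = -5*p
Y = 105 (Y = 21*5 = 105)
a(C) = -8 + C**2 - 89*C (a(C) = (C**2 - 89*C) - 8 = -8 + C**2 - 89*C)
v(l(0, -5))/a(Y) = (-5*0)/(-8 + 105**2 - 89*105) = 0/(-8 + 11025 - 9345) = 0/1672 = 0*(1/1672) = 0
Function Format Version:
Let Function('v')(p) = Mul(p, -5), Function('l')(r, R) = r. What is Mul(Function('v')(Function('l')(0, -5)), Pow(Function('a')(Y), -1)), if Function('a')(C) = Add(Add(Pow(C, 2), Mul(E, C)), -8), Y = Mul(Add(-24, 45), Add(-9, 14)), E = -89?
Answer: 0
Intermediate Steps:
Function('v')(p) = Mul(-5, p)
Y = 105 (Y = Mul(21, 5) = 105)
Function('a')(C) = Add(-8, Pow(C, 2), Mul(-89, C)) (Function('a')(C) = Add(Add(Pow(C, 2), Mul(-89, C)), -8) = Add(-8, Pow(C, 2), Mul(-89, C)))
Mul(Function('v')(Function('l')(0, -5)), Pow(Function('a')(Y), -1)) = Mul(Mul(-5, 0), Pow(Add(-8, Pow(105, 2), Mul(-89, 105)), -1)) = Mul(0, Pow(Add(-8, 11025, -9345), -1)) = Mul(0, Pow(1672, -1)) = Mul(0, Rational(1, 1672)) = 0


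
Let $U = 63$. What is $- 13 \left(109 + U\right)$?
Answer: $-2236$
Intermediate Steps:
$- 13 \left(109 + U\right) = - 13 \left(109 + 63\right) = \left(-13\right) 172 = -2236$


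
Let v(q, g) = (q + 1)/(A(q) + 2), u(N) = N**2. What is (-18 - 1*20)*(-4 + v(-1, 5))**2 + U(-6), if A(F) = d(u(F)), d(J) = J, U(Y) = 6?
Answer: -602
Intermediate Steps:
A(F) = F**2
v(q, g) = (1 + q)/(2 + q**2) (v(q, g) = (q + 1)/(q**2 + 2) = (1 + q)/(2 + q**2))
(-18 - 1*20)*(-4 + v(-1, 5))**2 + U(-6) = (-18 - 1*20)*(-4 + (1 - 1)/(2 + (-1)**2))**2 + 6 = (-18 - 20)*(-4 + 0/(2 + 1))**2 + 6 = -38*(-4 + 0/3)**2 + 6 = -38*(-4 + (1/3)*0)**2 + 6 = -38*(-4 + 0)**2 + 6 = -38*(-4)**2 + 6 = -38*16 + 6 = -608 + 6 = -602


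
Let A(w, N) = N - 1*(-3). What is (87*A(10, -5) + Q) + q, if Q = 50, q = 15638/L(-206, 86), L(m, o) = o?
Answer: 2487/43 ≈ 57.837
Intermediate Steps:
A(w, N) = 3 + N (A(w, N) = N + 3 = 3 + N)
q = 7819/43 (q = 15638/86 = 15638*(1/86) = 7819/43 ≈ 181.84)
(87*A(10, -5) + Q) + q = (87*(3 - 5) + 50) + 7819/43 = (87*(-2) + 50) + 7819/43 = (-174 + 50) + 7819/43 = -124 + 7819/43 = 2487/43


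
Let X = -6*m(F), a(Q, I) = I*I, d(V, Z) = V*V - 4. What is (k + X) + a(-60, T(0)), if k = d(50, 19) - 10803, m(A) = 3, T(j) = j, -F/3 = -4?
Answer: -8325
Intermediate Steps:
F = 12 (F = -3*(-4) = 12)
d(V, Z) = -4 + V**2 (d(V, Z) = V**2 - 4 = -4 + V**2)
a(Q, I) = I**2
X = -18 (X = -6*3 = -18)
k = -8307 (k = (-4 + 50**2) - 10803 = (-4 + 2500) - 10803 = 2496 - 10803 = -8307)
(k + X) + a(-60, T(0)) = (-8307 - 18) + 0**2 = -8325 + 0 = -8325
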